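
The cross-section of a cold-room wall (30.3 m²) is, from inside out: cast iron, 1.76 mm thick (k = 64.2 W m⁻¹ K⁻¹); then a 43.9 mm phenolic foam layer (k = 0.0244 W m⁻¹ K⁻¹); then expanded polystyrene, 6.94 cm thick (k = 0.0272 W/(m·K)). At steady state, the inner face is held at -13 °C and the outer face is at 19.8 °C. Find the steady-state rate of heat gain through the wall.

Resistance network (inner→outer):
  R_cast iron = L/(kA) = 0.00176/(64.2·30.3) = 9.048×10^-7 K/W
  R_phenolic foam = L/(kA) = 0.0439/(0.0244·30.3) = 0.05938 K/W
  R_expanded polystyrene = L/(kA) = 0.0694/(0.0272·30.3) = 0.08421 K/W
ΣR = 9.048×10^-7 + 0.05938 + 0.08421 = 0.1436 K/W
Q = ΔT/ΣR = (-13 °C − 19.8 °C)/0.1436 = -228 W
(Negative Q ⇒ heat flows inward; heat gain = 228 W.)

Q = 228 W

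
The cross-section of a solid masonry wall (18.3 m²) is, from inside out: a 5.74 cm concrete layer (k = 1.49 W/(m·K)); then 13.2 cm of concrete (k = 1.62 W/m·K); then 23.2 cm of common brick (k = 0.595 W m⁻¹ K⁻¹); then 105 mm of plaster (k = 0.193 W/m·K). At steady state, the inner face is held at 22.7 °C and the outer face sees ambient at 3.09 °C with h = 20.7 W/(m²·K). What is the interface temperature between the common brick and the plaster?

T = 13.6 °C

Treat each layer as a resistance in series:
  R_concrete = L/(kA) = 0.0574/(1.49·18.3) = 0.002105 K/W
  R_concrete = L/(kA) = 0.132/(1.62·18.3) = 0.004453 K/W
  R_common brick = L/(kA) = 0.232/(0.595·18.3) = 0.02131 K/W
  R_plaster = L/(kA) = 0.105/(0.193·18.3) = 0.02973 K/W
  R_conv,out = 1/(hA) = 1/(20.7·18.3) = 0.002640 K/W
ΣR = 0.002105 + 0.004453 + 0.02131 + 0.02973 + 0.002640 = 0.06024 K/W
Q = ΔT/ΣR = (22.7 °C − 3.09 °C)/0.06024 = 325.5 W
From the inner boundary to the common brick/plaster interface, ΣR_partial = 0.02787 K/W.
T_interface = T_in − Q·ΣR_partial = 22.7 °C − (325.5)(0.02787) = 13.6 °C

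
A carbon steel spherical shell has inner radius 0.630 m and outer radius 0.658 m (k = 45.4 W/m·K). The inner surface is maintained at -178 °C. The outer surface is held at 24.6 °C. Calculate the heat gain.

Q = 1710 kW

Q = 4πk·ΔT/(1/r₁ − 1/r₂) = 4π × 45.4 × 202.6 / (1/0.630 − 1/0.658) = 1.71×10^6 W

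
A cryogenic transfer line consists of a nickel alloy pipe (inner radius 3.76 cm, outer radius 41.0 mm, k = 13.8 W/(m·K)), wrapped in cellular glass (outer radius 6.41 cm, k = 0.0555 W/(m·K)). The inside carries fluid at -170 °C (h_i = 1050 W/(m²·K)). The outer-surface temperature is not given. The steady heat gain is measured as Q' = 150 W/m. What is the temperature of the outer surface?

T_out = 23.0 °C

Sum the resistances:
  R'_conv,in = 1/(2πr h) = 1/(2π·0.0376·1050) = 0.004031 m·K/W
  R'_nickel alloy = ln(0.0410/0.0376)/(2πk) = 0.08657/(2π·13.8) = 9.984×10^-4 m·K/W
  R'_cellular glass = ln(0.0641/0.0410)/(2πk) = 0.4469/(2π·0.0555) = 1.281 m·K/W
ΣR = 1.287 m·K/W
ΔT = Q'·ΣR = 150 × 1.287 = 193.0 K
Heat flows inward, so T_out = T_in + ΔT = -170 + 193.0 = 23.0 °C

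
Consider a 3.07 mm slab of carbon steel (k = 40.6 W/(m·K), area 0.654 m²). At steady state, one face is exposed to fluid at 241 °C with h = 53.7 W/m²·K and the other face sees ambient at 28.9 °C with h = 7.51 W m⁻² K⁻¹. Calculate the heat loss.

Treat each layer as a resistance in series:
  R_conv,in = 1/(hA) = 1/(53.7·0.654) = 0.02847 K/W
  R_carbon steel = L/(kA) = 0.00307/(40.6·0.654) = 1.156×10^-4 K/W
  R_conv,out = 1/(hA) = 1/(7.51·0.654) = 0.2036 K/W
ΣR = 0.02847 + 1.156×10^-4 + 0.2036 = 0.2322 K/W
Q = ΔT/ΣR = (241 °C − 28.9 °C)/0.2322 = 913 W

Q = 913 W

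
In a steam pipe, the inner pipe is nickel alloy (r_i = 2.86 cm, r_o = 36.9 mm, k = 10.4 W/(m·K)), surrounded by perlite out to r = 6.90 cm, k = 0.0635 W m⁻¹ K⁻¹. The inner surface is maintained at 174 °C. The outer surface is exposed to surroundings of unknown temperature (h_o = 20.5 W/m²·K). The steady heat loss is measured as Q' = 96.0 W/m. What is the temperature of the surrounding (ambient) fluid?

Series resistances:
  R'_nickel alloy = ln(0.0369/0.0286)/(2πk) = 0.2548/(2π·10.4) = 0.003899 m·K/W
  R'_perlite = ln(0.0690/0.0369)/(2πk) = 0.6259/(2π·0.0635) = 1.569 m·K/W
  R'_conv,out = 1/(2πr h) = 1/(2π·0.0690·20.5) = 0.1125 m·K/W
ΣR = 1.685 m·K/W
ΔT = Q'·ΣR = 96.0 × 1.685 = 161.8 K
Heat flows outward, so T_out = T_in − ΔT = 174 − 161.8 = 12.2 °C

T_out = 12.2 °C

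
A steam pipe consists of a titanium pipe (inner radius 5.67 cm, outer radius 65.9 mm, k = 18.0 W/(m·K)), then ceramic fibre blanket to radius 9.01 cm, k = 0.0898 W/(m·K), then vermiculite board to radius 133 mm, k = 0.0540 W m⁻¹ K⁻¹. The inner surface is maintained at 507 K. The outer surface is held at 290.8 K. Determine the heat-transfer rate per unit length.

Treat each layer as a resistance in series:
  R'_titanium = ln(0.0659/0.0567)/(2πk) = 0.1504/(2π·18.0) = 0.001330 m·K/W
  R'_ceramic fibre blanket = ln(0.0901/0.0659)/(2πk) = 0.3128/(2π·0.0898) = 0.5544 m·K/W
  R'_vermiculite board = ln(0.133/0.0901)/(2πk) = 0.3894/(2π·0.0540) = 1.148 m·K/W
ΣR = 0.001330 + 0.5544 + 1.148 = 1.704 m·K/W
Q' = ΔT/ΣR = (507 K − 290.8 K)/1.704 = 127 W/m

Q' = 127 W/m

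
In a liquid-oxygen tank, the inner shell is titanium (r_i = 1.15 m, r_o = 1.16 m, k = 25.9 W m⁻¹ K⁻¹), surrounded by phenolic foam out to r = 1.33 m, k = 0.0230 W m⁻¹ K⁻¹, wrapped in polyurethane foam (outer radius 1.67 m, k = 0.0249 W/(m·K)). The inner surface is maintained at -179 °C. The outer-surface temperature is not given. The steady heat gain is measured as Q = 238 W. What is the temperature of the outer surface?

T_out = 28.2 °C

Sum the resistances:
  R_titanium = (1/1.15 − 1/1.16)/(4πk) = 0.007496/(4π·25.9) = 2.303×10^-5 K/W
  R_phenolic foam = (1/1.16 − 1/1.33)/(4πk) = 0.1102/(4π·0.0230) = 0.3812 K/W
  R_polyurethane foam = (1/1.33 − 1/1.67)/(4πk) = 0.1531/(4π·0.0249) = 0.4892 K/W
ΣR = 0.8705 K/W
ΔT = Q·ΣR = 238 × 0.8705 = 207.2 K
Heat flows inward, so T_out = T_in + ΔT = -179 + 207.2 = 28.2 °C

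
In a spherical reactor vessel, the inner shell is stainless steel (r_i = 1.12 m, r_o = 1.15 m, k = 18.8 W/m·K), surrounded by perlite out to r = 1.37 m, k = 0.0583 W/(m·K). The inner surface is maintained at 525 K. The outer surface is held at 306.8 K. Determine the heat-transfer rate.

Q = 1140 W

Resistance network (inner→outer):
  R_stainless steel = (1/1.12 − 1/1.15)/(4πk) = 0.02329/(4π·18.8) = 9.859×10^-5 K/W
  R_perlite = (1/1.15 − 1/1.37)/(4πk) = 0.1396/(4π·0.0583) = 0.1906 K/W
ΣR = 9.859×10^-5 + 0.1906 = 0.1907 K/W
Q = ΔT/ΣR = (525 K − 306.8 K)/0.1907 = 1140 W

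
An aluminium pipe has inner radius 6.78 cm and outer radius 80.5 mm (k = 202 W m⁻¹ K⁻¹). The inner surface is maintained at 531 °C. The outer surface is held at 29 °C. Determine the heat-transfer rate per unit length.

Q' = 2πk·ΔT/ln(r₂/r₁) = 2π × 202 × 502 / ln(0.0805/0.0678) = 3.71×10^6 W/m

Q' = 3.71×10^6 W/m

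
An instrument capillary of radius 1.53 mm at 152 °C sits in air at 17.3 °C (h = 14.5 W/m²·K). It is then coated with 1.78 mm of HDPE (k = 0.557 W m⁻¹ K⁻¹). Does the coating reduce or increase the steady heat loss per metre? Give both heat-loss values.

Critical radius for a cylinder: r_cr = k/h = 0.0384 m = 3.84 cm.
Outer radius after coating: r₂ = 0.00153 + 0.00178 = 0.00331 m.
Since r₁ < r_cr and r₂ ≤ r_cr, the coating moves toward the maximum at r_cr — heat loss rises.
Bare: R = 1/(2πr₁h) = 7.174 m·K/W; Q = 134.7/7.174 = 18.8 W/m.
Coated: R = R_cond + R_conv = 3.537 m·K/W; Q = 134.7/3.537 = 38.1 W/m.

increases: 18.8 → 38.1 W/m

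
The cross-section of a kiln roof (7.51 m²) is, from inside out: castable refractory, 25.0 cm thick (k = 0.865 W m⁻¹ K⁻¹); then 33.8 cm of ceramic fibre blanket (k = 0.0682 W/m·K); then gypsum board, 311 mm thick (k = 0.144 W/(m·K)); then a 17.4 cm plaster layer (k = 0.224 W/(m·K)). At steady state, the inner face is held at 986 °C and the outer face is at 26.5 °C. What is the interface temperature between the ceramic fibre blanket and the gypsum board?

Resistance network (inner→outer):
  R_castable refractory = L/(kA) = 0.250/(0.865·7.51) = 0.03848 K/W
  R_ceramic fibre blanket = L/(kA) = 0.338/(0.0682·7.51) = 0.6599 K/W
  R_gypsum board = L/(kA) = 0.311/(0.144·7.51) = 0.2876 K/W
  R_plaster = L/(kA) = 0.174/(0.224·7.51) = 0.1034 K/W
ΣR = 0.03848 + 0.6599 + 0.2876 + 0.1034 = 1.089 K/W
Q = ΔT/ΣR = (986 °C − 26.5 °C)/1.089 = 881.1 W
From the inner boundary to the ceramic fibre blanket/gypsum board interface, ΣR_partial = 0.6984 K/W.
T_interface = T_in − Q·ΣR_partial = 986 °C − (881.1)(0.6984) = 371 °C

T = 371 °C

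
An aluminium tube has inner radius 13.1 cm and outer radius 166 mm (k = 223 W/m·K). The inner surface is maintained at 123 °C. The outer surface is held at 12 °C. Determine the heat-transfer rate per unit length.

Q' = 2πk·ΔT/ln(r₂/r₁) = 2π × 223 × 111 / ln(0.166/0.131) = 6.57×10^5 W/m

Q' = 657 kW/m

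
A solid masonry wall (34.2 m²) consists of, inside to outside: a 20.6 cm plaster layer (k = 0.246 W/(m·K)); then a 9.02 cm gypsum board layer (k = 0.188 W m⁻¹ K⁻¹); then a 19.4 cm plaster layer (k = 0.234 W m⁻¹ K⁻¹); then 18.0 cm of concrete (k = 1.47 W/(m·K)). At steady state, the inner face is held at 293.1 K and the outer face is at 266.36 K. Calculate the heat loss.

Resistance network (inner→outer):
  R_plaster = L/(kA) = 0.206/(0.246·34.2) = 0.02449 K/W
  R_gypsum board = L/(kA) = 0.0902/(0.188·34.2) = 0.01403 K/W
  R_plaster = L/(kA) = 0.194/(0.234·34.2) = 0.02424 K/W
  R_concrete = L/(kA) = 0.180/(1.47·34.2) = 0.003580 K/W
ΣR = 0.02449 + 0.01403 + 0.02424 + 0.003580 = 0.06634 K/W
Q = ΔT/ΣR = (293.1 K − 266.36 K)/0.06634 = 403 W

Q = 403 W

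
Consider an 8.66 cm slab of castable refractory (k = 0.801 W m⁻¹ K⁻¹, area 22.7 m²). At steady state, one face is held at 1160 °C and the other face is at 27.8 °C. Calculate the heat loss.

Q = kA·ΔT/L = 0.801 × 22.7 × |1160 °C − 27.8 °C| / 0.0866 = 2.38×10^5 W

Q = 2.38×10^5 W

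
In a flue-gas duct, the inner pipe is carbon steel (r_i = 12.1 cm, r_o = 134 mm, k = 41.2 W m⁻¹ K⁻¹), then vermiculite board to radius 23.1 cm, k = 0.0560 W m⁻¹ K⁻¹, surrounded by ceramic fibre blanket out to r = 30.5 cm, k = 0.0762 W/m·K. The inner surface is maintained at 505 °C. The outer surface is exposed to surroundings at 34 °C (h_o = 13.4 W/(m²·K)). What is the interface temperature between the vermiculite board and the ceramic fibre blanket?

T = 169 °C

Series thermal resistances, inner to outer:
  R'_carbon steel = ln(0.134/0.121)/(2πk) = 0.1020/(2π·41.2) = 3.942×10^-4 m·K/W
  R'_vermiculite board = ln(0.231/0.134)/(2πk) = 0.5446/(2π·0.0560) = 1.548 m·K/W
  R'_ceramic fibre blanket = ln(0.305/0.231)/(2πk) = 0.2779/(2π·0.0762) = 0.5804 m·K/W
  R'_conv,out = 1/(2πr h) = 1/(2π·0.305·13.4) = 0.03894 m·K/W
ΣR = 3.942×10^-4 + 1.548 + 0.5804 + 0.03894 = 2.168 m·K/W
Q' = ΔT/ΣR = (505 °C − 34 °C)/2.168 = 217.3 W/m
From the inner boundary to the vermiculite board/ceramic fibre blanket interface, ΣR_partial = 1.548 m·K/W.
T_interface = T_in − Q'·ΣR_partial = 505 °C − (217.3)(1.548) = 169 °C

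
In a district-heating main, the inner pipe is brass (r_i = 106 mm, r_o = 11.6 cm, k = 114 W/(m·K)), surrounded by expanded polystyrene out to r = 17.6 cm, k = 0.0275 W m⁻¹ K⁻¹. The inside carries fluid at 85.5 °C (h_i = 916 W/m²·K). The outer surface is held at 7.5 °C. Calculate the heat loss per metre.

Resistance network (inner→outer):
  R'_conv,in = 1/(2πr h) = 1/(2π·0.106·916) = 0.001639 m·K/W
  R'_brass = ln(0.116/0.106)/(2πk) = 0.09015/(2π·114) = 1.259×10^-4 m·K/W
  R'_expanded polystyrene = ln(0.176/0.116)/(2πk) = 0.4169/(2π·0.0275) = 2.413 m·K/W
ΣR = 0.001639 + 1.259×10^-4 + 2.413 = 2.415 m·K/W
Q' = ΔT/ΣR = (85.5 °C − 7.5 °C)/2.415 = 32.3 W/m

Q' = 32.3 W/m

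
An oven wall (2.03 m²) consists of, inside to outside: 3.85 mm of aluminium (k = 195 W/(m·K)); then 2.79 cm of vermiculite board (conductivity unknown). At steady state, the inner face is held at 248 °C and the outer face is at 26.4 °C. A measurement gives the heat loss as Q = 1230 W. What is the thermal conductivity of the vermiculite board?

k = 0.0763 W/m·K

ΣR = ΔT/Q = |248 − 26.4|/1230 = 0.1802 K/W
Known resistances:
  R_aluminium = L/(kA) = 0.00385/(195·2.03) = 9.726×10^-6 K/W
R_vermiculite board = ΣR − ΣR_known = 0.1802 − 9.726×10^-6 = 0.1802 K/W
L/(kA) = 0.1802 ⇒ k = 0.0279/(0.1802·2.03) = 0.0763 W/m·K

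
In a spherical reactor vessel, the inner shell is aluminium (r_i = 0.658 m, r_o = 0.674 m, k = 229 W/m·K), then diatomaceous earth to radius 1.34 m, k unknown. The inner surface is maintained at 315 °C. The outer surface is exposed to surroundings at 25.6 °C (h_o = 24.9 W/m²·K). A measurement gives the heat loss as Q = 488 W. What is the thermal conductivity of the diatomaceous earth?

ΣR = ΔT/Q = |315 − 25.6|/488 = 0.5930 K/W
Known resistances:
  R_aluminium = (1/0.658 − 1/0.674)/(4πk) = 0.03608/(4π·229) = 1.254×10^-5 K/W
  R_conv,out = 1/(4πr²h) = 1/(4π·1.34²·24.9) = 0.001780 K/W
R_diatomaceous earth = ΣR − ΣR_known = 0.5930 − 0.001793 = 0.5912 K/W
(1/r₁−1/r₂)/(4πk) = 0.5912 ⇒ k = 0.7374/(4π·0.5912) = 0.0993 W/m·K

k = 0.0993 W/m·K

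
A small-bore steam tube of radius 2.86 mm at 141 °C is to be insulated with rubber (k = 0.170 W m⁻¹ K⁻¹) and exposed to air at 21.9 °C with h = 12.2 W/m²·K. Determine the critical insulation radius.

r_cr = 1.39 cm

For a cylinder, r_cr = k_ins/h = 0.170/12.2 = 0.0139 m = 1.39 cm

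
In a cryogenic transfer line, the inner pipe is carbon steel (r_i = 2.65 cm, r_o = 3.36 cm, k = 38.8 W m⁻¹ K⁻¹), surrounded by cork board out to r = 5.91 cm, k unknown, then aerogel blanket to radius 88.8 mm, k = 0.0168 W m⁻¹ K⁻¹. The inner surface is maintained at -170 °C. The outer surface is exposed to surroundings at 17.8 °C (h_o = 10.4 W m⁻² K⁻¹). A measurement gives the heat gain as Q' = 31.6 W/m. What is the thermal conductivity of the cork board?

ΣR = ΔT/Q' = |-170 − 17.8|/31.6 = 5.943 m·K/W
Known resistances:
  R'_carbon steel = ln(0.0336/0.0265)/(2πk) = 0.2374/(2π·38.8) = 9.737×10^-4 m·K/W
  R'_aerogel blanket = ln(0.0888/0.0591)/(2πk) = 0.4072/(2π·0.0168) = 3.857 m·K/W
  R'_conv,out = 1/(2πr h) = 1/(2π·0.0888·10.4) = 0.1723 m·K/W
R_cork board = ΣR − ΣR_known = 5.943 − 4.030 = 1.913 m·K/W
ln(r₂/r₁)/(2πk) = 1.913 ⇒ k = 0.5647/(2π·1.913) = 0.0470 W/m·K

k = 0.0470 W/m·K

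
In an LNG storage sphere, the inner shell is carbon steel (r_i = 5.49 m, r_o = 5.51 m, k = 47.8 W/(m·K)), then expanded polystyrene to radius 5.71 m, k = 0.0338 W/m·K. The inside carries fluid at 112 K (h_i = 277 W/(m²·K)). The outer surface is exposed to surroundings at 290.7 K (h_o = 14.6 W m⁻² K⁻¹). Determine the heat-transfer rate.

Series thermal resistances, inner to outer:
  R_conv,in = 1/(4πr²h) = 1/(4π·5.49²·277) = 9.532×10^-6 K/W
  R_carbon steel = (1/5.49 − 1/5.51)/(4πk) = 6.612×10^-4/(4π·47.8) = 1.101×10^-6 K/W
  R_expanded polystyrene = (1/5.51 − 1/5.71)/(4πk) = 0.006357/(4π·0.0338) = 0.01497 K/W
  R_conv,out = 1/(4πr²h) = 1/(4π·5.71²·14.6) = 1.672×10^-4 K/W
ΣR = 9.532×10^-6 + 1.101×10^-6 + 0.01497 + 1.672×10^-4 = 0.01515 K/W
Q = ΔT/ΣR = (112 K − 290.7 K)/0.01515 = -11800 W
(Negative Q ⇒ heat flows inward; heat gain = 11800 W.)

Q = 11.8 kW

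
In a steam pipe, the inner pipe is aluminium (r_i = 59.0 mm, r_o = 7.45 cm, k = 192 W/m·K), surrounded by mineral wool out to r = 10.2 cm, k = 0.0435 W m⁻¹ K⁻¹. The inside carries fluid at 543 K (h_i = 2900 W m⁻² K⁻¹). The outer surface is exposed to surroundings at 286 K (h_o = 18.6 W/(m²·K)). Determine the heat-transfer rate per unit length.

Q' = 208 W/m

Treat each layer as a resistance in series:
  R'_conv,in = 1/(2πr h) = 1/(2π·0.0590·2900) = 9.302×10^-4 m·K/W
  R'_aluminium = ln(0.0745/0.0590)/(2πk) = 0.2333/(2π·192) = 1.934×10^-4 m·K/W
  R'_mineral wool = ln(0.102/0.0745)/(2πk) = 0.3142/(2π·0.0435) = 1.149 m·K/W
  R'_conv,out = 1/(2πr h) = 1/(2π·0.102·18.6) = 0.08389 m·K/W
ΣR = 9.302×10^-4 + 1.934×10^-4 + 1.149 + 0.08389 = 1.234 m·K/W
Q' = ΔT/ΣR = (543 K − 286 K)/1.234 = 208 W/m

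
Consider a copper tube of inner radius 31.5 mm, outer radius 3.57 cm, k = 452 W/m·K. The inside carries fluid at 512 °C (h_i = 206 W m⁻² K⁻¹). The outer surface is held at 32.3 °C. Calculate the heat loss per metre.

Q' = 19.5 kW/m

Treat each layer as a resistance in series:
  R'_conv,in = 1/(2πr h) = 1/(2π·0.0315·206) = 0.02453 m·K/W
  R'_copper = ln(0.0357/0.0315)/(2πk) = 0.1252/(2π·452) = 4.407×10^-5 m·K/W
ΣR = 0.02453 + 4.407×10^-5 = 0.02457 m·K/W
Q' = ΔT/ΣR = (512 °C − 32.3 °C)/0.02457 = 19500 W/m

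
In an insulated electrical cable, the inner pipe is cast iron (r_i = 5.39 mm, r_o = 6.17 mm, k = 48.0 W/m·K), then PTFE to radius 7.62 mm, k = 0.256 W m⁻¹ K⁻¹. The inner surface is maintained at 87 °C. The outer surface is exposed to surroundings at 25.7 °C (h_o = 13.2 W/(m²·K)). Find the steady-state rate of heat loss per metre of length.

Q' = 35.8 W/m

Series thermal resistances, inner to outer:
  R'_cast iron = ln(0.00617/0.00539)/(2πk) = 0.1352/(2π·48.0) = 4.481×10^-4 m·K/W
  R'_PTFE = ln(0.00762/0.00617)/(2πk) = 0.2111/(2π·0.256) = 0.1312 m·K/W
  R'_conv,out = 1/(2πr h) = 1/(2π·0.00762·13.2) = 1.582 m·K/W
ΣR = 4.481×10^-4 + 0.1312 + 1.582 = 1.714 m·K/W
Q' = ΔT/ΣR = (87 °C − 25.7 °C)/1.714 = 35.8 W/m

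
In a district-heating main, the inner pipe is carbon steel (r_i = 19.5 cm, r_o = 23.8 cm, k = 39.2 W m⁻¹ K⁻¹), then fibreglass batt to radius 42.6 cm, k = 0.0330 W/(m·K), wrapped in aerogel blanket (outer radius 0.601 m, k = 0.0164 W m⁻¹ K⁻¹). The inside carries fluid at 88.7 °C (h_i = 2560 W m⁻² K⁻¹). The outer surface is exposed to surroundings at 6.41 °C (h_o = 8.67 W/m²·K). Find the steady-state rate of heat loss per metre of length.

Treat each layer as a resistance in series:
  R'_conv,in = 1/(2πr h) = 1/(2π·0.195·2560) = 3.188×10^-4 m·K/W
  R'_carbon steel = ln(0.238/0.195)/(2πk) = 0.1993/(2π·39.2) = 8.091×10^-4 m·K/W
  R'_fibreglass batt = ln(0.426/0.238)/(2πk) = 0.5822/(2π·0.0330) = 2.808 m·K/W
  R'_aerogel blanket = ln(0.601/0.426)/(2πk) = 0.3442/(2π·0.0164) = 3.340 m·K/W
  R'_conv,out = 1/(2πr h) = 1/(2π·0.601·8.67) = 0.03054 m·K/W
ΣR = 3.188×10^-4 + 8.091×10^-4 + 2.808 + 3.340 + 0.03054 = 6.180 m·K/W
Q' = ΔT/ΣR = (88.7 °C − 6.41 °C)/6.180 = 13.3 W/m

Q' = 13.3 W/m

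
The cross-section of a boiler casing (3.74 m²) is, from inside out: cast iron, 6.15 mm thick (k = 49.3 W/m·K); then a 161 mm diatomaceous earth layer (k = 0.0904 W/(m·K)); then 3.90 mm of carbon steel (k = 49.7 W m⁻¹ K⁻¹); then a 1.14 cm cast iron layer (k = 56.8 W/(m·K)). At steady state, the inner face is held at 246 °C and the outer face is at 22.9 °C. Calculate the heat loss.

Series thermal resistances, inner to outer:
  R_cast iron = L/(kA) = 0.00615/(49.3·3.74) = 3.335×10^-5 K/W
  R_diatomaceous earth = L/(kA) = 0.161/(0.0904·3.74) = 0.4762 K/W
  R_carbon steel = L/(kA) = 0.00390/(49.7·3.74) = 2.098×10^-5 K/W
  R_cast iron = L/(kA) = 0.0114/(56.8·3.74) = 5.366×10^-5 K/W
ΣR = 3.335×10^-5 + 0.4762 + 2.098×10^-5 + 5.366×10^-5 = 0.4763 K/W
Q = ΔT/ΣR = (246 °C − 22.9 °C)/0.4763 = 468 W

Q = 468 W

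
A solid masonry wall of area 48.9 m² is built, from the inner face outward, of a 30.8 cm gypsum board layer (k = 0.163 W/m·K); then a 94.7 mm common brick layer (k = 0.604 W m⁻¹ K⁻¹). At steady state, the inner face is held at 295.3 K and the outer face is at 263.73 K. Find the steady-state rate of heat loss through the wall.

Q = 754 W

Series thermal resistances, inner to outer:
  R_gypsum board = L/(kA) = 0.308/(0.163·48.9) = 0.03864 K/W
  R_common brick = L/(kA) = 0.0947/(0.604·48.9) = 0.003206 K/W
ΣR = 0.03864 + 0.003206 = 0.04185 K/W
Q = ΔT/ΣR = (295.3 K − 263.73 K)/0.04185 = 754 W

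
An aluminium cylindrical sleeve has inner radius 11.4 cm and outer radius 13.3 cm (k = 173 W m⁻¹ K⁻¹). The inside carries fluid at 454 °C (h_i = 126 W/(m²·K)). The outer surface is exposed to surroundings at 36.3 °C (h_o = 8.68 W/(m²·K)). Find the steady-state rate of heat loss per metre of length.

Treat each layer as a resistance in series:
  R'_conv,in = 1/(2πr h) = 1/(2π·0.114·126) = 0.01108 m·K/W
  R'_aluminium = ln(0.133/0.114)/(2πk) = 0.1542/(2π·173) = 1.418×10^-4 m·K/W
  R'_conv,out = 1/(2πr h) = 1/(2π·0.133·8.68) = 0.1379 m·K/W
ΣR = 0.01108 + 1.418×10^-4 + 0.1379 = 0.1491 m·K/W
Q' = ΔT/ΣR = (454 °C − 36.3 °C)/0.1491 = 2800 W/m

Q' = 2.80 kW/m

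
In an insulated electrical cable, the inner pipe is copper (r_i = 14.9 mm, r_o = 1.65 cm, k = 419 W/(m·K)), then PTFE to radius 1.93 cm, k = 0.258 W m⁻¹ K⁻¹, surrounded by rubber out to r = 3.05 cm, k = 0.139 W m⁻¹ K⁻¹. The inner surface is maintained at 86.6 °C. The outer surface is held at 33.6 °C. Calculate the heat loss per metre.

Series thermal resistances, inner to outer:
  R'_copper = ln(0.0165/0.0149)/(2πk) = 0.1020/(2π·419) = 3.874×10^-5 m·K/W
  R'_PTFE = ln(0.0193/0.0165)/(2πk) = 0.1567/(2π·0.258) = 0.09669 m·K/W
  R'_rubber = ln(0.0305/0.0193)/(2πk) = 0.4576/(2π·0.139) = 0.5240 m·K/W
ΣR = 3.874×10^-5 + 0.09669 + 0.5240 = 0.6207 m·K/W
Q' = ΔT/ΣR = (86.6 °C − 33.6 °C)/0.6207 = 85.4 W/m

Q' = 85.4 W/m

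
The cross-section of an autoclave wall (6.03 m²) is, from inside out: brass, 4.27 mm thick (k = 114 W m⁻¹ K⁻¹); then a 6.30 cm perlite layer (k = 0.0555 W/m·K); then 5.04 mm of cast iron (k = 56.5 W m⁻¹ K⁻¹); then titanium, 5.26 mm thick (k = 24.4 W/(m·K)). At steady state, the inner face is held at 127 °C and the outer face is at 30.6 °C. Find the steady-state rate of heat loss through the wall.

Q = 512 W

Resistance network (inner→outer):
  R_brass = L/(kA) = 0.00427/(114·6.03) = 6.212×10^-6 K/W
  R_perlite = L/(kA) = 0.0630/(0.0555·6.03) = 0.1882 K/W
  R_cast iron = L/(kA) = 0.00504/(56.5·6.03) = 1.479×10^-5 K/W
  R_titanium = L/(kA) = 0.00526/(24.4·6.03) = 3.575×10^-5 K/W
ΣR = 6.212×10^-6 + 0.1882 + 1.479×10^-5 + 3.575×10^-5 = 0.1883 K/W
Q = ΔT/ΣR = (127 °C − 30.6 °C)/0.1883 = 512 W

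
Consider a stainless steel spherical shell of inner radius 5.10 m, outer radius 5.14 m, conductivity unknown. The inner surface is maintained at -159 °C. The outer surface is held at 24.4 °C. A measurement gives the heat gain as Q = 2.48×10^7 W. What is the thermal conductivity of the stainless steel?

ΣR = ΔT/Q = |-159 − 24.4|/2.48×10^7 = 7.395×10^-6 K/W
(1/r₁−1/r₂)/(4πk) = 7.395×10^-6 ⇒ k = 0.001526/(4π·7.395×10^-6) = 16.4 W/m·K

k = 16.4 W/m·K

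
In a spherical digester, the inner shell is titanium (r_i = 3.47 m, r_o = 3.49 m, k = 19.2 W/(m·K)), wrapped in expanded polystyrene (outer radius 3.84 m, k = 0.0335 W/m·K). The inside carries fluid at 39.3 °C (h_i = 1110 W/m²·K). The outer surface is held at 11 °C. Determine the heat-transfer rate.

Q = 456 W

Resistance network (inner→outer):
  R_conv,in = 1/(4πr²h) = 1/(4π·3.47²·1110) = 5.954×10^-6 K/W
  R_titanium = (1/3.47 − 1/3.49)/(4πk) = 0.001651/(4π·19.2) = 6.845×10^-6 K/W
  R_expanded polystyrene = (1/3.49 − 1/3.84)/(4πk) = 0.02612/(4π·0.0335) = 0.06204 K/W
ΣR = 5.954×10^-6 + 6.845×10^-6 + 0.06204 = 0.06205 K/W
Q = ΔT/ΣR = (39.3 °C − 11 °C)/0.06205 = 456 W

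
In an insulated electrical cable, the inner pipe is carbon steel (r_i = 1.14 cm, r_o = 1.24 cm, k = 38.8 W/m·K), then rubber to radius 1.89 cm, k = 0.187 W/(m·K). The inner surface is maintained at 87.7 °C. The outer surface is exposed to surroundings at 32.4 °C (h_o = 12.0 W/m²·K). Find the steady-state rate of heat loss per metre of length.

Treat each layer as a resistance in series:
  R'_carbon steel = ln(0.0124/0.0114)/(2πk) = 0.08408/(2π·38.8) = 3.449×10^-4 m·K/W
  R'_rubber = ln(0.0189/0.0124)/(2πk) = 0.4215/(2π·0.187) = 0.3587 m·K/W
  R'_conv,out = 1/(2πr h) = 1/(2π·0.0189·12.0) = 0.7017 m·K/W
ΣR = 3.449×10^-4 + 0.3587 + 0.7017 = 1.061 m·K/W
Q' = ΔT/ΣR = (87.7 °C − 32.4 °C)/1.061 = 52.1 W/m

Q' = 52.1 W/m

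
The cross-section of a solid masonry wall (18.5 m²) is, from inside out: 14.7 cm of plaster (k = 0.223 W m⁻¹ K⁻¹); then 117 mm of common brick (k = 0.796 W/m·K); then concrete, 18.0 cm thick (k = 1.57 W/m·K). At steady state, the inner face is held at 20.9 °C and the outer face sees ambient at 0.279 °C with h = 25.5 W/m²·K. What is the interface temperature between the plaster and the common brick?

Treat each layer as a resistance in series:
  R_plaster = L/(kA) = 0.147/(0.223·18.5) = 0.03563 K/W
  R_common brick = L/(kA) = 0.117/(0.796·18.5) = 0.007945 K/W
  R_concrete = L/(kA) = 0.180/(1.57·18.5) = 0.006197 K/W
  R_conv,out = 1/(hA) = 1/(25.5·18.5) = 0.002120 K/W
ΣR = 0.03563 + 0.007945 + 0.006197 + 0.002120 = 0.05189 K/W
Q = ΔT/ΣR = (20.9 °C − 0.279 °C)/0.05189 = 397.4 W
From the inner boundary to the plaster/common brick interface, ΣR_partial = 0.03563 K/W.
T_interface = T_in − Q·ΣR_partial = 20.9 °C − (397.4)(0.03563) = 6.74 °C

T = 6.74 °C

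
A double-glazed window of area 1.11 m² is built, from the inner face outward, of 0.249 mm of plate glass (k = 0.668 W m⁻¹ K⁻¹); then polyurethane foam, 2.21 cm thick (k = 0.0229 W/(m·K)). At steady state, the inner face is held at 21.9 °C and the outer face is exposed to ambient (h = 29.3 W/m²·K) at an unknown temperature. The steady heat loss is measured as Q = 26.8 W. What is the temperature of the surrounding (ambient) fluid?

Sum the resistances:
  R_plate glass = L/(kA) = 2.49×10^-4/(0.668·1.11) = 3.358×10^-4 K/W
  R_polyurethane foam = L/(kA) = 0.0221/(0.0229·1.11) = 0.8694 K/W
  R_conv,out = 1/(hA) = 1/(29.3·1.11) = 0.03075 K/W
ΣR = 0.9005 K/W
ΔT = Q·ΣR = 26.8 × 0.9005 = 24.13 K
Heat flows outward, so T_out = T_in − ΔT = 21.9 − 24.13 = -2.23 °C

T_out = -2.23 °C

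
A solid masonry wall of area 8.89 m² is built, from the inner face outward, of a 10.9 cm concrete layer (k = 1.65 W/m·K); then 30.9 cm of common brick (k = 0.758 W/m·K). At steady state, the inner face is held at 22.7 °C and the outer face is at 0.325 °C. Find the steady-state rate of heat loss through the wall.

Series thermal resistances, inner to outer:
  R_concrete = L/(kA) = 0.109/(1.65·8.89) = 0.007431 K/W
  R_common brick = L/(kA) = 0.309/(0.758·8.89) = 0.04586 K/W
ΣR = 0.007431 + 0.04586 = 0.05329 K/W
Q = ΔT/ΣR = (22.7 °C − 0.325 °C)/0.05329 = 420 W

Q = 420 W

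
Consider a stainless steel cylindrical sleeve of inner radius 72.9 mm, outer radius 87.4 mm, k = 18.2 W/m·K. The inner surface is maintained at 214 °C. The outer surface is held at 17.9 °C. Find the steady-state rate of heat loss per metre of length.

Q' = 1.24×10^5 W/m

Q' = 2πk·ΔT/ln(r₂/r₁) = 2π × 18.2 × 196.1 / ln(0.0874/0.0729) = 1.24×10^5 W/m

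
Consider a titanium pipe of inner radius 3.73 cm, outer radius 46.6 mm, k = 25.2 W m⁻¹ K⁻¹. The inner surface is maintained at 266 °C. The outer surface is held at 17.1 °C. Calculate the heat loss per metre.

Q' = 2πk·ΔT/ln(r₂/r₁) = 2π × 25.2 × 248.9 / ln(0.0466/0.0373) = 1.77×10^5 W/m

Q' = 177 kW/m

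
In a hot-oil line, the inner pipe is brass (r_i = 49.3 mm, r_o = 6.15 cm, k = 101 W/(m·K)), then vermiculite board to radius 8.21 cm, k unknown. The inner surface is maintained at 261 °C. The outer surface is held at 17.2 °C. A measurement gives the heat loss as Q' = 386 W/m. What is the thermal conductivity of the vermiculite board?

ΣR = ΔT/Q' = |261 − 17.2|/386 = 0.6316 m·K/W
Known resistances:
  R'_brass = ln(0.0615/0.0493)/(2πk) = 0.2211/(2π·101) = 3.484×10^-4 m·K/W
R_vermiculite board = ΣR − ΣR_known = 0.6316 − 3.484×10^-4 = 0.6313 m·K/W
ln(r₂/r₁)/(2πk) = 0.6313 ⇒ k = 0.2889/(2π·0.6313) = 0.0728 W/m·K

k = 0.0728 W/m·K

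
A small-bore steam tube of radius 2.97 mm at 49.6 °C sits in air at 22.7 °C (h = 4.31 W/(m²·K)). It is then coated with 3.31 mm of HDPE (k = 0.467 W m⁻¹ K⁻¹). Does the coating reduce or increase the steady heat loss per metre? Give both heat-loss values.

increases: 2.16 → 4.38 W/m

Critical radius for a cylinder: r_cr = k/h = 0.108 m = 10.8 cm.
Outer radius after coating: r₂ = 0.00297 + 0.00331 = 0.00628 m.
Since r₁ < r_cr and r₂ ≤ r_cr, the coating moves toward the maximum at r_cr — heat loss rises.
Bare: R = 1/(2πr₁h) = 12.43 m·K/W; Q = 26.9/12.43 = 2.16 W/m.
Coated: R = R_cond + R_conv = 6.135 m·K/W; Q = 26.9/6.135 = 4.38 W/m.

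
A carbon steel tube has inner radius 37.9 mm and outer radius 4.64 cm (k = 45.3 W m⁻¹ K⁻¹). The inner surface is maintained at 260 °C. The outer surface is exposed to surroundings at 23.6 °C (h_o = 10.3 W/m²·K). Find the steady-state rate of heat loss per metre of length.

Resistance network (inner→outer):
  R'_carbon steel = ln(0.0464/0.0379)/(2πk) = 0.2023/(2π·45.3) = 7.109×10^-4 m·K/W
  R'_conv,out = 1/(2πr h) = 1/(2π·0.0464·10.3) = 0.3330 m·K/W
ΣR = 7.109×10^-4 + 0.3330 = 0.3337 m·K/W
Q' = ΔT/ΣR = (260 °C − 23.6 °C)/0.3337 = 708 W/m

Q' = 708 W/m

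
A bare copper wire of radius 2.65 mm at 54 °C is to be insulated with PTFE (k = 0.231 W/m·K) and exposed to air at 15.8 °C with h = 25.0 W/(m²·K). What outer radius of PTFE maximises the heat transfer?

For a cylinder, r_cr = k_ins/h = 0.231/25.0 = 0.00924 m = 0.924 cm

r_cr = 0.924 cm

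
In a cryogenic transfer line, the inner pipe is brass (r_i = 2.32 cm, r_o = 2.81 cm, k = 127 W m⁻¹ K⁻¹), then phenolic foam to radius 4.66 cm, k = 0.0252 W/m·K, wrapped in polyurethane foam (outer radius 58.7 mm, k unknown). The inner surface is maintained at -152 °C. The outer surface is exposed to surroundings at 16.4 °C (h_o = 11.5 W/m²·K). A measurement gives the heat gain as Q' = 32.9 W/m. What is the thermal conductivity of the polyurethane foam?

k = 0.0218 W/m·K

ΣR = ΔT/Q' = |-152 − 16.4|/32.9 = 5.119 m·K/W
Known resistances:
  R'_brass = ln(0.0281/0.0232)/(2πk) = 0.1916/(2π·127) = 2.401×10^-4 m·K/W
  R'_phenolic foam = ln(0.0466/0.0281)/(2πk) = 0.5058/(2π·0.0252) = 3.195 m·K/W
  R'_conv,out = 1/(2πr h) = 1/(2π·0.0587·11.5) = 0.2358 m·K/W
R_polyurethane foam = ΣR − ΣR_known = 5.119 − 3.431 = 1.688 m·K/W
ln(r₂/r₁)/(2πk) = 1.688 ⇒ k = 0.2308/(2π·1.688) = 0.0218 W/m·K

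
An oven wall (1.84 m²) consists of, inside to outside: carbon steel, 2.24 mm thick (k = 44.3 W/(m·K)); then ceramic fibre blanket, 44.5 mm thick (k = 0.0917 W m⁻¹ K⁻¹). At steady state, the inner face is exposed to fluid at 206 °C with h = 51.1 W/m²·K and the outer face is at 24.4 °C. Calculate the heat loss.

Q = 662 W

Treat each layer as a resistance in series:
  R_conv,in = 1/(hA) = 1/(51.1·1.84) = 0.01064 K/W
  R_carbon steel = L/(kA) = 0.00224/(44.3·1.84) = 2.748×10^-5 K/W
  R_ceramic fibre blanket = L/(kA) = 0.0445/(0.0917·1.84) = 0.2637 K/W
ΣR = 0.01064 + 2.748×10^-5 + 0.2637 = 0.2744 K/W
Q = ΔT/ΣR = (206 °C − 24.4 °C)/0.2744 = 662 W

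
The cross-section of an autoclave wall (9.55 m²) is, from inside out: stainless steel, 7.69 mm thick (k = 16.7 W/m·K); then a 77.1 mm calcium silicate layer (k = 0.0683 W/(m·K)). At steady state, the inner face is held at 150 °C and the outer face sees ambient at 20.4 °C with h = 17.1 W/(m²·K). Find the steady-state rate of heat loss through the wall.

Series thermal resistances, inner to outer:
  R_stainless steel = L/(kA) = 0.00769/(16.7·9.55) = 4.822×10^-5 K/W
  R_calcium silicate = L/(kA) = 0.0771/(0.0683·9.55) = 0.1182 K/W
  R_conv,out = 1/(hA) = 1/(17.1·9.55) = 0.006124 K/W
ΣR = 4.822×10^-5 + 0.1182 + 0.006124 = 0.1244 K/W
Q = ΔT/ΣR = (150 °C − 20.4 °C)/0.1244 = 1040 W

Q = 1040 W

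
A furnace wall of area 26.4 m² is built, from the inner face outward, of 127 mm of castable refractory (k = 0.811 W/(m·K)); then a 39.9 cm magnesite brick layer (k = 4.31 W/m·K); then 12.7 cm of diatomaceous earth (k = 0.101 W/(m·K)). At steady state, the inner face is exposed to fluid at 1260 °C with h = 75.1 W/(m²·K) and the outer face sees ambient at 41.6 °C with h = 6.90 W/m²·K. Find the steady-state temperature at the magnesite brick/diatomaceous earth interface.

Resistance network (inner→outer):
  R_conv,in = 1/(hA) = 1/(75.1·26.4) = 5.044×10^-4 K/W
  R_castable refractory = L/(kA) = 0.127/(0.811·26.4) = 0.005932 K/W
  R_magnesite brick = L/(kA) = 0.399/(4.31·26.4) = 0.003507 K/W
  R_diatomaceous earth = L/(kA) = 0.127/(0.101·26.4) = 0.04763 K/W
  R_conv,out = 1/(hA) = 1/(6.90·26.4) = 0.005490 K/W
ΣR = 5.044×10^-4 + 0.005932 + 0.003507 + 0.04763 + 0.005490 = 0.06306 K/W
Q = ΔT/ΣR = (1260 °C − 41.6 °C)/0.06306 = 19320 W
From the inner boundary to the magnesite brick/diatomaceous earth interface, ΣR_partial = 0.009943 K/W.
T_interface = T_in − Q·ΣR_partial = 1260 °C − (19320)(0.009943) = 1068 °C

T = 1068 °C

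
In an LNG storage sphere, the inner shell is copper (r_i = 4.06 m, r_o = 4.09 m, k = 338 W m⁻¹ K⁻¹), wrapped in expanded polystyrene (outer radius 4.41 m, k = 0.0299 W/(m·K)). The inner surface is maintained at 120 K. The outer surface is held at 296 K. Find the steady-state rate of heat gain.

Resistance network (inner→outer):
  R_copper = (1/4.06 − 1/4.09)/(4πk) = 0.001807/(4π·338) = 4.253×10^-7 K/W
  R_expanded polystyrene = (1/4.09 − 1/4.41)/(4πk) = 0.01774/(4π·0.0299) = 0.04722 K/W
ΣR = 4.253×10^-7 + 0.04722 = 0.04722 K/W
Q = ΔT/ΣR = (120 K − 296 K)/0.04722 = -3730 W
(Negative Q ⇒ heat flows inward; heat gain = 3730 W.)

Q = 3730 W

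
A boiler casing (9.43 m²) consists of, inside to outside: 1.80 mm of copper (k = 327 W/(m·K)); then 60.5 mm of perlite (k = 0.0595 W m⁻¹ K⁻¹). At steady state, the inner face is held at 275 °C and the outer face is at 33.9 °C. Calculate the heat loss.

Q = 2240 W

Treat each layer as a resistance in series:
  R_copper = L/(kA) = 0.00180/(327·9.43) = 5.837×10^-7 K/W
  R_perlite = L/(kA) = 0.0605/(0.0595·9.43) = 0.1078 K/W
ΣR = 5.837×10^-7 + 0.1078 = 0.1078 K/W
Q = ΔT/ΣR = (275 °C − 33.9 °C)/0.1078 = 2240 W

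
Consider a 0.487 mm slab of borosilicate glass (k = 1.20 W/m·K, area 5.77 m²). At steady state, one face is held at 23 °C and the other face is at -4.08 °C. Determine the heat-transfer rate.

Q = kA·ΔT/L = 1.20 × 5.77 × |23 °C − -4.08 °C| / 4.87×10^-4 = 3.85×10^5 W

Q = 385 kW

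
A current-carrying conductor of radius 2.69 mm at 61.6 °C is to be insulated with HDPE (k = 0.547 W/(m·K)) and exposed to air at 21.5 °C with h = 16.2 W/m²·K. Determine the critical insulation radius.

For a cylinder, r_cr = k_ins/h = 0.547/16.2 = 0.0338 m = 3.38 cm

r_cr = 3.38 cm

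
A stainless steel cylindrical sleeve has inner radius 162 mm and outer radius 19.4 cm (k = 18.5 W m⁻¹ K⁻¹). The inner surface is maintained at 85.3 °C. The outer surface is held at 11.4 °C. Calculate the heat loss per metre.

Q' = 47700 W/m

Q' = 2πk·ΔT/ln(r₂/r₁) = 2π × 18.5 × 73.9 / ln(0.194/0.162) = 47700 W/m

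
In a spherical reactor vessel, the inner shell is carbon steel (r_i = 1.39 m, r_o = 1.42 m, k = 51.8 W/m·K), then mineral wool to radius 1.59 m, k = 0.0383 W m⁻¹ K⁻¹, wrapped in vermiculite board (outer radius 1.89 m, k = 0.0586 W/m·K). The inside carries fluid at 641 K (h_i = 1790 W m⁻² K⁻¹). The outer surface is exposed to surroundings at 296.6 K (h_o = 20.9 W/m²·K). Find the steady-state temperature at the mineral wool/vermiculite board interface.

Series thermal resistances, inner to outer:
  R_conv,in = 1/(4πr²h) = 1/(4π·1.39²·1790) = 2.301×10^-5 K/W
  R_carbon steel = (1/1.39 − 1/1.42)/(4πk) = 0.01520/(4π·51.8) = 2.335×10^-5 K/W
  R_mineral wool = (1/1.42 − 1/1.59)/(4πk) = 0.07529/(4π·0.0383) = 0.1564 K/W
  R_vermiculite board = (1/1.59 − 1/1.89)/(4πk) = 0.09983/(4π·0.0586) = 0.1356 K/W
  R_conv,out = 1/(4πr²h) = 1/(4π·1.89²·20.9) = 0.001066 K/W
ΣR = 2.301×10^-5 + 2.335×10^-5 + 0.1564 + 0.1356 + 0.001066 = 0.2931 K/W
Q = ΔT/ΣR = (641 K − 296.6 K)/0.2931 = 1175 W
From the inner boundary to the mineral wool/vermiculite board interface, ΣR_partial = 0.1564 K/W.
T_interface = T_in − Q·ΣR_partial = 641 K − (1175)(0.1564) = 457 K

T = 457 K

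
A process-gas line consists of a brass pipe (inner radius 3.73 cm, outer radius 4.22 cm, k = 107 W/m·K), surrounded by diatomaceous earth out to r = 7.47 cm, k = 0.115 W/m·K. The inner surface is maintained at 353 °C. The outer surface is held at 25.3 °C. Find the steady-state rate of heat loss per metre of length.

Resistance network (inner→outer):
  R'_brass = ln(0.0422/0.0373)/(2πk) = 0.1234/(2π·107) = 1.836×10^-4 m·K/W
  R'_diatomaceous earth = ln(0.0747/0.0422)/(2πk) = 0.5711/(2π·0.115) = 0.7903 m·K/W
ΣR = 1.836×10^-4 + 0.7903 = 0.7905 m·K/W
Q' = ΔT/ΣR = (353 °C − 25.3 °C)/0.7905 = 415 W/m

Q' = 415 W/m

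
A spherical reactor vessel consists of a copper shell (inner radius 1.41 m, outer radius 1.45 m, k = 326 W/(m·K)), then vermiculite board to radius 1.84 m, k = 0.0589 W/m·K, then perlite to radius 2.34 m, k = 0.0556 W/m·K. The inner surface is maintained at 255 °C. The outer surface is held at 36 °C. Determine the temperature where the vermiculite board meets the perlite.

T = 136 °C

Treat each layer as a resistance in series:
  R_copper = (1/1.41 − 1/1.45)/(4πk) = 0.01956/(4π·326) = 4.776×10^-6 K/W
  R_vermiculite board = (1/1.45 − 1/1.84)/(4πk) = 0.1462/(4π·0.0589) = 0.1975 K/W
  R_perlite = (1/1.84 − 1/2.34)/(4πk) = 0.1161/(4π·0.0556) = 0.1662 K/W
ΣR = 4.776×10^-6 + 0.1975 + 0.1662 = 0.3637 K/W
Q = ΔT/ΣR = (255 °C − 36 °C)/0.3637 = 602.1 W
From the inner boundary to the vermiculite board/perlite interface, ΣR_partial = 0.1975 K/W.
T_interface = T_in − Q·ΣR_partial = 255 °C − (602.1)(0.1975) = 136 °C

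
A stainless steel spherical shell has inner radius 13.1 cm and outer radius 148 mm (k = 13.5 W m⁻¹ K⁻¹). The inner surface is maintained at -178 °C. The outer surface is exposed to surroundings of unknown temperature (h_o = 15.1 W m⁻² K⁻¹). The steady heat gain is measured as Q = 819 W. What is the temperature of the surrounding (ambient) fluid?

T_out = 23.3 °C

Sum the resistances:
  R_stainless steel = (1/0.131 − 1/0.148)/(4πk) = 0.8768/(4π·13.5) = 0.005169 K/W
  R_conv,out = 1/(4πr²h) = 1/(4π·0.148²·15.1) = 0.2406 K/W
ΣR = 0.2458 K/W
ΔT = Q·ΣR = 819 × 0.2458 = 201.3 K
Heat flows inward, so T_out = T_in + ΔT = -178 + 201.3 = 23.3 °C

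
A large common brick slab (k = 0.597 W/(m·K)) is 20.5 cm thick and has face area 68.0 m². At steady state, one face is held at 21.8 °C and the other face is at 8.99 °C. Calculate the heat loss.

Q = 2540 W

Q = kA·ΔT/L = 0.597 × 68.0 × |21.8 °C − 8.99 °C| / 0.205 = 2540 W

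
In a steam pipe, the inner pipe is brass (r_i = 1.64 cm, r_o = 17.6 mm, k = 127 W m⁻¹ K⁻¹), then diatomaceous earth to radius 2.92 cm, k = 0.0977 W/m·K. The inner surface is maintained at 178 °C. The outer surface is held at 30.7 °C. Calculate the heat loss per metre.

Q' = 179 W/m

Treat each layer as a resistance in series:
  R'_brass = ln(0.0176/0.0164)/(2πk) = 0.07062/(2π·127) = 8.850×10^-5 m·K/W
  R'_diatomaceous earth = ln(0.0292/0.0176)/(2πk) = 0.5063/(2π·0.0977) = 0.8247 m·K/W
ΣR = 8.850×10^-5 + 0.8247 = 0.8248 m·K/W
Q' = ΔT/ΣR = (178 °C − 30.7 °C)/0.8248 = 179 W/m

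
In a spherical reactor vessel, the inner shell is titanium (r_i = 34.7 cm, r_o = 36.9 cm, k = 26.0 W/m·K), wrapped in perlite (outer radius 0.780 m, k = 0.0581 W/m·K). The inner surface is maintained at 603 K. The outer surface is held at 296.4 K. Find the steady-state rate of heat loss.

Q = 157 W

Resistance network (inner→outer):
  R_titanium = (1/0.347 − 1/0.369)/(4πk) = 0.1718/(4π·26.0) = 5.259×10^-4 K/W
  R_perlite = (1/0.369 − 1/0.780)/(4πk) = 1.428/(4π·0.0581) = 1.956 K/W
ΣR = 5.259×10^-4 + 1.956 = 1.957 K/W
Q = ΔT/ΣR = (603 K − 296.4 K)/1.957 = 157 W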